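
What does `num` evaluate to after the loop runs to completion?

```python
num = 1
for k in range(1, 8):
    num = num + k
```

Let's trace through this code step by step.

Initialize: num = 1
Entering loop: for k in range(1, 8):
After iteration 1: k = 1, num = 2
After iteration 2: k = 2, num = 4
After iteration 3: k = 3, num = 7
After iteration 4: k = 4, num = 11
After iteration 5: k = 5, num = 16
After iteration 6: k = 6, num = 22
After iteration 7: k = 7, num = 29
Loop ends.

Final answer: 29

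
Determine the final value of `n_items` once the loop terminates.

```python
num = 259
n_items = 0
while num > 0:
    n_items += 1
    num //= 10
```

Let's trace through this code step by step.

Initialize: num = 259
Initialize: n_items = 0
Entering loop: while num > 0:
After iteration 1: num = 25, n_items = 1
After iteration 2: num = 2, n_items = 2
After iteration 3: num = 0, n_items = 3
Loop ends.

Final answer: 3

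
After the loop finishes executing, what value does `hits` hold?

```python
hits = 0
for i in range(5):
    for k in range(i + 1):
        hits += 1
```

Let's trace through this code step by step.

Initialize: hits = 0
Entering loop: for i in range(5):
After iteration 1: i = 0, hits = 1, k = 0
After iteration 2: i = 1, hits = 3, k = 1
After iteration 3: i = 2, hits = 6, k = 2
After iteration 4: i = 3, hits = 10, k = 3
After iteration 5: i = 4, hits = 15, k = 4
Loop ends.

Final answer: 15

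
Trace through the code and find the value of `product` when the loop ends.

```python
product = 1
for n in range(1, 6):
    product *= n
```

Let's trace through this code step by step.

Initialize: product = 1
Entering loop: for n in range(1, 6):
After iteration 1: n = 1, product = 1
After iteration 2: n = 2, product = 2
After iteration 3: n = 3, product = 6
After iteration 4: n = 4, product = 24
After iteration 5: n = 5, product = 120
Loop ends.

Final answer: 120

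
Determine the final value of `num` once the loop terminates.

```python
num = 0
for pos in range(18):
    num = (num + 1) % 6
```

Let's trace through this code step by step.

Initialize: num = 0
Entering loop: for pos in range(18):
After iteration 1: pos = 0, num = 1
After iteration 2: pos = 1, num = 2
After iteration 3: pos = 2, num = 3
After iteration 4: pos = 3, num = 4
After iteration 5: pos = 4, num = 5
After iteration 6: pos = 5, num = 0
After iteration 7: pos = 6, num = 1
After iteration 8: pos = 7, num = 2
After iteration 9: pos = 8, num = 3
After iteration 10: pos = 9, num = 4
After iteration 11: pos = 10, num = 5
After iteration 12: pos = 11, num = 0
After iteration 13: pos = 12, num = 1
After iteration 14: pos = 13, num = 2
After iteration 15: pos = 14, num = 3
After iteration 16: pos = 15, num = 4
After iteration 17: pos = 16, num = 5
After iteration 18: pos = 17, num = 0
Loop ends.

Final answer: 0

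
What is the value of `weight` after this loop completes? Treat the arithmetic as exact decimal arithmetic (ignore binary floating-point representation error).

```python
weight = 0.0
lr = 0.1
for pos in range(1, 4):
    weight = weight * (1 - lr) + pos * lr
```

Let's trace through this code step by step.

Initialize: weight = 0.0
Initialize: lr = 0.1
Entering loop: for pos in range(1, 4):
After iteration 1: pos = 1, weight = 0.1
After iteration 2: pos = 2, weight = 0.29
After iteration 3: pos = 3, weight = 0.561
Loop ends.

Final answer: 0.561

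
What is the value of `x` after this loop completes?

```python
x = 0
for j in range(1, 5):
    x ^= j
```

Let's trace through this code step by step.

Initialize: x = 0
Entering loop: for j in range(1, 5):
After iteration 1: j = 1, x = 1
After iteration 2: j = 2, x = 3
After iteration 3: j = 3, x = 0
After iteration 4: j = 4, x = 4
Loop ends.

Final answer: 4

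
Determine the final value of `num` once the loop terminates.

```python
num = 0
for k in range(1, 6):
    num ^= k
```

Let's trace through this code step by step.

Initialize: num = 0
Entering loop: for k in range(1, 6):
After iteration 1: k = 1, num = 1
After iteration 2: k = 2, num = 3
After iteration 3: k = 3, num = 0
After iteration 4: k = 4, num = 4
After iteration 5: k = 5, num = 1
Loop ends.

Final answer: 1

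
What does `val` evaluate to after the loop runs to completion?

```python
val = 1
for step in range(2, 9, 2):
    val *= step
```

Let's trace through this code step by step.

Initialize: val = 1
Entering loop: for step in range(2, 9, 2):
After iteration 1: step = 2, val = 2
After iteration 2: step = 4, val = 8
After iteration 3: step = 6, val = 48
After iteration 4: step = 8, val = 384
Loop ends.

Final answer: 384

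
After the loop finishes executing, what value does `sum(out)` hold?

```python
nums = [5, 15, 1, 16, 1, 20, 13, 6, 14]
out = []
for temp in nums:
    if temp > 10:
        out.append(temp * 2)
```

Let's trace through this code step by step.

Initialize: nums = [5, 15, 1, 16, 1, 20, 13, 6, 14]
Initialize: out = []
Entering loop: for temp in nums:
After iteration 1: temp = 5, out = []
After iteration 2: temp = 15, out = [30]
After iteration 3: temp = 1, out = [30]
After iteration 4: temp = 16, out = [30, 32]
After iteration 5: temp = 1, out = [30, 32]
After iteration 6: temp = 20, out = [30, 32, 40]
After iteration 7: temp = 13, out = [30, 32, 40, 26]
After iteration 8: temp = 6, out = [30, 32, 40, 26]
After iteration 9: temp = 14, out = [30, 32, 40, 26, 28]
Loop ends.
sum(out) = 156

Final answer: 156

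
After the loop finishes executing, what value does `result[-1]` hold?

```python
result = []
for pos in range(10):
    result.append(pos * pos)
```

Let's trace through this code step by step.

Initialize: result = []
Entering loop: for pos in range(10):
After iteration 1: pos = 0, result = [0]
After iteration 2: pos = 1, result = [0, 1]
After iteration 3: pos = 2, result = [0, 1, 4]
After iteration 4: pos = 3, result = [0, 1, 4, 9]
After iteration 5: pos = 4, result = [0, 1, 4, 9, 16]
After iteration 6: pos = 5, result = [0, 1, 4, 9, 16, 25]
After iteration 7: pos = 6, result = [0, 1, 4, 9, 16, 25, 36]
After iteration 8: pos = 7, result = [0, 1, 4, 9, 16, 25, 36, 49]
After iteration 9: pos = 8, result = [0, 1, 4, 9, 16, 25, 36, 49, 64]
After iteration 10: pos = 9, result = [0, 1, 4, 9, 16, 25, 36, 49, 64, 81]
Loop ends.
result[-1] = 81

Final answer: 81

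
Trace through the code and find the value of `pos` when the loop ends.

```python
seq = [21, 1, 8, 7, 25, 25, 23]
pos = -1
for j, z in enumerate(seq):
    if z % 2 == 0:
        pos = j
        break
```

Let's trace through this code step by step.

Initialize: seq = [21, 1, 8, 7, 25, 25, 23]
Initialize: pos = -1
Entering loop: for j, z in enumerate(seq):
After iteration 1: j = 0, z = 21, pos = -1
After iteration 2: j = 1, z = 1, pos = -1
After iteration 3: j = 2, z = 8, pos = 2
Loop ends.

Final answer: 2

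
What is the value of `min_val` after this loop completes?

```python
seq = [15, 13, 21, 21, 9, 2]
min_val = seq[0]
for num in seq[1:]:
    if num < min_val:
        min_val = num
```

Let's trace through this code step by step.

Initialize: seq = [15, 13, 21, 21, 9, 2]
Initialize: min_val = 15
Entering loop: for num in seq[1:]:
After iteration 1: num = 13, min_val = 13
After iteration 2: num = 21, min_val = 13
After iteration 3: num = 21, min_val = 13
After iteration 4: num = 9, min_val = 9
After iteration 5: num = 2, min_val = 2
Loop ends.

Final answer: 2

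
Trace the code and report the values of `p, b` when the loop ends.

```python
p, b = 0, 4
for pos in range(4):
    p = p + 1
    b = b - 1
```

Let's trace through this code step by step.

Initialize: p = 0
Initialize: b = 4
Entering loop: for pos in range(4):
After iteration 1: pos = 0, p = 1, b = 3
After iteration 2: pos = 1, p = 2, b = 2
After iteration 3: pos = 2, p = 3, b = 1
After iteration 4: pos = 3, p = 4, b = 0
Loop ends.

Final answer: 4, 0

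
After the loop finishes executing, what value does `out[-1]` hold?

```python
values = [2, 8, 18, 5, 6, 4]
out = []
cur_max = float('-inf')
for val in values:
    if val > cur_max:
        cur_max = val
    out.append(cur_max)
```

Let's trace through this code step by step.

Initialize: values = [2, 8, 18, 5, 6, 4]
Initialize: out = []
Initialize: cur_max = -inf
Entering loop: for val in values:
After iteration 1: val = 2, out = [2], cur_max = 2
After iteration 2: val = 8, out = [2, 8], cur_max = 8
After iteration 3: val = 18, out = [2, 8, 18], cur_max = 18
After iteration 4: val = 5, out = [2, 8, 18, 18], cur_max = 18
After iteration 5: val = 6, out = [2, 8, 18, 18, 18], cur_max = 18
After iteration 6: val = 4, out = [2, 8, 18, 18, 18, 18], cur_max = 18
Loop ends.
out[-1] = 18

Final answer: 18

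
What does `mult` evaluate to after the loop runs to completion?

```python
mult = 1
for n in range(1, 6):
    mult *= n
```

Let's trace through this code step by step.

Initialize: mult = 1
Entering loop: for n in range(1, 6):
After iteration 1: n = 1, mult = 1
After iteration 2: n = 2, mult = 2
After iteration 3: n = 3, mult = 6
After iteration 4: n = 4, mult = 24
After iteration 5: n = 5, mult = 120
Loop ends.

Final answer: 120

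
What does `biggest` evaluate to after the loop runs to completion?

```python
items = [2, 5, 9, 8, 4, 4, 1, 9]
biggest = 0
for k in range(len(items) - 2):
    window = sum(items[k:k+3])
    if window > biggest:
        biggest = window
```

Let's trace through this code step by step.

Initialize: items = [2, 5, 9, 8, 4, 4, 1, 9]
Initialize: biggest = 0
Entering loop: for k in range(len(items) - 2):
After iteration 1: k = 0, biggest = 16, window = 16
After iteration 2: k = 1, biggest = 22, window = 22
After iteration 3: k = 2, biggest = 22, window = 21
After iteration 4: k = 3, biggest = 22, window = 16
After iteration 5: k = 4, biggest = 22, window = 9
After iteration 6: k = 5, biggest = 22, window = 14
Loop ends.

Final answer: 22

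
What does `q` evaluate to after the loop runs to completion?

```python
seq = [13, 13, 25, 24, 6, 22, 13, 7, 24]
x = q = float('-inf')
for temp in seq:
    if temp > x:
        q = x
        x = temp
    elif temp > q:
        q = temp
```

Let's trace through this code step by step.

Initialize: seq = [13, 13, 25, 24, 6, 22, 13, 7, 24]
Initialize: x = -inf
Initialize: q = -inf
Entering loop: for temp in seq:
After iteration 1: temp = 13, x = 13, q = -inf
After iteration 2: temp = 13, x = 13, q = 13
After iteration 3: temp = 25, x = 25, q = 13
After iteration 4: temp = 24, x = 25, q = 24
After iteration 5: temp = 6, x = 25, q = 24
After iteration 6: temp = 22, x = 25, q = 24
After iteration 7: temp = 13, x = 25, q = 24
After iteration 8: temp = 7, x = 25, q = 24
After iteration 9: temp = 24, x = 25, q = 24
Loop ends.

Final answer: 24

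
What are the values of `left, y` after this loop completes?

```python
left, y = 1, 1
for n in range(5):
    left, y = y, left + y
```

Let's trace through this code step by step.

Initialize: left = 1
Initialize: y = 1
Entering loop: for n in range(5):
After iteration 1: n = 0, left = 1, y = 2
After iteration 2: n = 1, left = 2, y = 3
After iteration 3: n = 2, left = 3, y = 5
After iteration 4: n = 3, left = 5, y = 8
After iteration 5: n = 4, left = 8, y = 13
Loop ends.

Final answer: 8, 13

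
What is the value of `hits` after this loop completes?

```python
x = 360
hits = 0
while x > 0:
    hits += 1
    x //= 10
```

Let's trace through this code step by step.

Initialize: x = 360
Initialize: hits = 0
Entering loop: while x > 0:
After iteration 1: x = 36, hits = 1
After iteration 2: x = 3, hits = 2
After iteration 3: x = 0, hits = 3
Loop ends.

Final answer: 3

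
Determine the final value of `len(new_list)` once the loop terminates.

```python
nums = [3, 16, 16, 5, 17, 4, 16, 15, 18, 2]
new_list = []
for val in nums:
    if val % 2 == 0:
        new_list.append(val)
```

Let's trace through this code step by step.

Initialize: nums = [3, 16, 16, 5, 17, 4, 16, 15, 18, 2]
Initialize: new_list = []
Entering loop: for val in nums:
After iteration 1: val = 3, new_list = []
After iteration 2: val = 16, new_list = [16]
After iteration 3: val = 16, new_list = [16, 16]
After iteration 4: val = 5, new_list = [16, 16]
After iteration 5: val = 17, new_list = [16, 16]
After iteration 6: val = 4, new_list = [16, 16, 4]
After iteration 7: val = 16, new_list = [16, 16, 4, 16]
After iteration 8: val = 15, new_list = [16, 16, 4, 16]
After iteration 9: val = 18, new_list = [16, 16, 4, 16, 18]
After iteration 10: val = 2, new_list = [16, 16, 4, 16, 18, 2]
Loop ends.
len(new_list) = 6

Final answer: 6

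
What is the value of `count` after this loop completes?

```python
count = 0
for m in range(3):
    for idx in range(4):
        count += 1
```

Let's trace through this code step by step.

Initialize: count = 0
Entering loop: for m in range(3):
After iteration 1: m = 0, count = 4
After iteration 2: m = 1, count = 8
After iteration 3: m = 2, count = 12
Loop ends.

Final answer: 12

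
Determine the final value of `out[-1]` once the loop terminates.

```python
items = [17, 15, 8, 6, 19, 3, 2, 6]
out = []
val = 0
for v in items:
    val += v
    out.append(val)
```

Let's trace through this code step by step.

Initialize: items = [17, 15, 8, 6, 19, 3, 2, 6]
Initialize: out = []
Initialize: val = 0
Entering loop: for v in items:
After iteration 1: v = 17, out = [17], val = 17
After iteration 2: v = 15, out = [17, 32], val = 32
After iteration 3: v = 8, out = [17, 32, 40], val = 40
After iteration 4: v = 6, out = [17, 32, 40, 46], val = 46
After iteration 5: v = 19, out = [17, 32, 40, 46, 65], val = 65
After iteration 6: v = 3, out = [17, 32, 40, 46, 65, 68], val = 68
After iteration 7: v = 2, out = [17, 32, 40, 46, 65, 68, 70], val = 70
After iteration 8: v = 6, out = [17, 32, 40, 46, 65, 68, 70, 76], val = 76
Loop ends.
out[-1] = 76

Final answer: 76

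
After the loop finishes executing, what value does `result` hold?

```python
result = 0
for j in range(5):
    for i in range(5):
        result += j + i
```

Let's trace through this code step by step.

Initialize: result = 0
Entering loop: for j in range(5):
After iteration 1: j = 0, result = 10
After iteration 2: j = 1, result = 25
After iteration 3: j = 2, result = 45
After iteration 4: j = 3, result = 70
After iteration 5: j = 4, result = 100
Loop ends.

Final answer: 100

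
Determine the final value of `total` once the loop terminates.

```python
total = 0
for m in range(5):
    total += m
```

Let's trace through this code step by step.

Initialize: total = 0
Entering loop: for m in range(5):
After iteration 1: m = 0, total = 0
After iteration 2: m = 1, total = 1
After iteration 3: m = 2, total = 3
After iteration 4: m = 3, total = 6
After iteration 5: m = 4, total = 10
Loop ends.

Final answer: 10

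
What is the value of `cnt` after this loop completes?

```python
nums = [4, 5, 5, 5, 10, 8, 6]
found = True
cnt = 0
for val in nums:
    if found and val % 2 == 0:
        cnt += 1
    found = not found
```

Let's trace through this code step by step.

Initialize: nums = [4, 5, 5, 5, 10, 8, 6]
Initialize: found = True
Initialize: cnt = 0
Entering loop: for val in nums:
After iteration 1: val = 4, found = False, cnt = 1
After iteration 2: val = 5, found = True, cnt = 1
After iteration 3: val = 5, found = False, cnt = 1
After iteration 4: val = 5, found = True, cnt = 1
After iteration 5: val = 10, found = False, cnt = 2
After iteration 6: val = 8, found = True, cnt = 2
After iteration 7: val = 6, found = False, cnt = 3
Loop ends.

Final answer: 3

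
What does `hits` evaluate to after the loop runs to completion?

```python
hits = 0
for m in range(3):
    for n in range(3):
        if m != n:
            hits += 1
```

Let's trace through this code step by step.

Initialize: hits = 0
Entering loop: for m in range(3):
After iteration 1: m = 0, hits = 2
After iteration 2: m = 1, hits = 4
After iteration 3: m = 2, hits = 6
Loop ends.

Final answer: 6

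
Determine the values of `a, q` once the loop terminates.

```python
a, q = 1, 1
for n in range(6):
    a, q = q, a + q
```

Let's trace through this code step by step.

Initialize: a = 1
Initialize: q = 1
Entering loop: for n in range(6):
After iteration 1: n = 0, a = 1, q = 2
After iteration 2: n = 1, a = 2, q = 3
After iteration 3: n = 2, a = 3, q = 5
After iteration 4: n = 3, a = 5, q = 8
After iteration 5: n = 4, a = 8, q = 13
After iteration 6: n = 5, a = 13, q = 21
Loop ends.

Final answer: 13, 21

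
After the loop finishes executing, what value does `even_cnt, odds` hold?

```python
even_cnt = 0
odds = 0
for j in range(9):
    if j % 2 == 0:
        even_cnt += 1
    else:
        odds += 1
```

Let's trace through this code step by step.

Initialize: even_cnt = 0
Initialize: odds = 0
Entering loop: for j in range(9):
After iteration 1: j = 0, even_cnt = 1, odds = 0
After iteration 2: j = 1, even_cnt = 1, odds = 1
After iteration 3: j = 2, even_cnt = 2, odds = 1
After iteration 4: j = 3, even_cnt = 2, odds = 2
After iteration 5: j = 4, even_cnt = 3, odds = 2
After iteration 6: j = 5, even_cnt = 3, odds = 3
After iteration 7: j = 6, even_cnt = 4, odds = 3
After iteration 8: j = 7, even_cnt = 4, odds = 4
After iteration 9: j = 8, even_cnt = 5, odds = 4
Loop ends.

Final answer: 5, 4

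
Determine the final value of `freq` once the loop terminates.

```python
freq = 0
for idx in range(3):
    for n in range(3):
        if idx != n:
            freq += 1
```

Let's trace through this code step by step.

Initialize: freq = 0
Entering loop: for idx in range(3):
After iteration 1: idx = 0, freq = 2
After iteration 2: idx = 1, freq = 4
After iteration 3: idx = 2, freq = 6
Loop ends.

Final answer: 6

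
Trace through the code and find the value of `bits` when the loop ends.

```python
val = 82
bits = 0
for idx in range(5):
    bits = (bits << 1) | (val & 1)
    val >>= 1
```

Let's trace through this code step by step.

Initialize: val = 82
Initialize: bits = 0
Entering loop: for idx in range(5):
After iteration 1: idx = 0, val = 41, bits = 0
After iteration 2: idx = 1, val = 20, bits = 1
After iteration 3: idx = 2, val = 10, bits = 2
After iteration 4: idx = 3, val = 5, bits = 4
After iteration 5: idx = 4, val = 2, bits = 9
Loop ends.

Final answer: 9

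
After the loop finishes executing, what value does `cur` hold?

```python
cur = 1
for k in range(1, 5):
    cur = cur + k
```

Let's trace through this code step by step.

Initialize: cur = 1
Entering loop: for k in range(1, 5):
After iteration 1: k = 1, cur = 2
After iteration 2: k = 2, cur = 4
After iteration 3: k = 3, cur = 7
After iteration 4: k = 4, cur = 11
Loop ends.

Final answer: 11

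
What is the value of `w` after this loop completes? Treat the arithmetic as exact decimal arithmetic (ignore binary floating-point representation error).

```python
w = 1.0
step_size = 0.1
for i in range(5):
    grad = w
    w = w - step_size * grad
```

Let's trace through this code step by step.

Initialize: w = 1.0
Initialize: step_size = 0.1
Entering loop: for i in range(5):
After iteration 1: i = 0, w = 0.9, grad = 1.0
After iteration 2: i = 1, w = 0.81, grad = 0.9
After iteration 3: i = 2, w = 0.729, grad = 0.81
After iteration 4: i = 3, w = 0.6561, grad = 0.729
After iteration 5: i = 4, w = 0.59049, grad = 0.6561
Loop ends.

Final answer: 0.59049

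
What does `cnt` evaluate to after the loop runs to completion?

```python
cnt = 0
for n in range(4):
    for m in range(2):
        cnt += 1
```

Let's trace through this code step by step.

Initialize: cnt = 0
Entering loop: for n in range(4):
After iteration 1: n = 0, cnt = 2
After iteration 2: n = 1, cnt = 4
After iteration 3: n = 2, cnt = 6
After iteration 4: n = 3, cnt = 8
Loop ends.

Final answer: 8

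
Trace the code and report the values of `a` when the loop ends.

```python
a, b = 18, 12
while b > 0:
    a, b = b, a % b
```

Let's trace through this code step by step.

Initialize: a = 18
Initialize: b = 12
Entering loop: while b > 0:
After iteration 1: a = 12, b = 6
After iteration 2: a = 6, b = 0
Loop ends.

Final answer: 6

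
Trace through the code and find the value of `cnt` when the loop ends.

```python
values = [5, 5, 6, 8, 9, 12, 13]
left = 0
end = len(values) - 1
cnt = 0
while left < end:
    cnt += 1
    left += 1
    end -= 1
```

Let's trace through this code step by step.

Initialize: values = [5, 5, 6, 8, 9, 12, 13]
Initialize: left = 0
Initialize: end = 6
Initialize: cnt = 0
Entering loop: while left < end:
After iteration 1: left = 1, end = 5, cnt = 1
After iteration 2: left = 2, end = 4, cnt = 2
After iteration 3: left = 3, end = 3, cnt = 3
Loop ends.

Final answer: 3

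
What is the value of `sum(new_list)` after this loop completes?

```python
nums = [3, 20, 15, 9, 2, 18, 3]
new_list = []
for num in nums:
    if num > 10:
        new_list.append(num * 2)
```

Let's trace through this code step by step.

Initialize: nums = [3, 20, 15, 9, 2, 18, 3]
Initialize: new_list = []
Entering loop: for num in nums:
After iteration 1: num = 3, new_list = []
After iteration 2: num = 20, new_list = [40]
After iteration 3: num = 15, new_list = [40, 30]
After iteration 4: num = 9, new_list = [40, 30]
After iteration 5: num = 2, new_list = [40, 30]
After iteration 6: num = 18, new_list = [40, 30, 36]
After iteration 7: num = 3, new_list = [40, 30, 36]
Loop ends.
sum(new_list) = 106

Final answer: 106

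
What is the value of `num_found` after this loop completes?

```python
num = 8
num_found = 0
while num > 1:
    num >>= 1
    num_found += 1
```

Let's trace through this code step by step.

Initialize: num = 8
Initialize: num_found = 0
Entering loop: while num > 1:
After iteration 1: num = 4, num_found = 1
After iteration 2: num = 2, num_found = 2
After iteration 3: num = 1, num_found = 3
Loop ends.

Final answer: 3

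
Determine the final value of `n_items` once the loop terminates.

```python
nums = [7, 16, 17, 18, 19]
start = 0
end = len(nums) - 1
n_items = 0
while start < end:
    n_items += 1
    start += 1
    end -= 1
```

Let's trace through this code step by step.

Initialize: nums = [7, 16, 17, 18, 19]
Initialize: start = 0
Initialize: end = 4
Initialize: n_items = 0
Entering loop: while start < end:
After iteration 1: start = 1, end = 3, n_items = 1
After iteration 2: start = 2, end = 2, n_items = 2
Loop ends.

Final answer: 2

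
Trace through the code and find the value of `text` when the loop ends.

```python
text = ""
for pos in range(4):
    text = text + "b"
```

Let's trace through this code step by step.

Initialize: text = ''
Entering loop: for pos in range(4):
After iteration 1: pos = 0, text = 'b'
After iteration 2: pos = 1, text = 'bb'
After iteration 3: pos = 2, text = 'bbb'
After iteration 4: pos = 3, text = 'bbbb'
Loop ends.

Final answer: 'bbbb'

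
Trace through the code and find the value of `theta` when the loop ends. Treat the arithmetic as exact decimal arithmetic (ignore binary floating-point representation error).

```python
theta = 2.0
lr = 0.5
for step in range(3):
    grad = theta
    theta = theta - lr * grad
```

Let's trace through this code step by step.

Initialize: theta = 2.0
Initialize: lr = 0.5
Entering loop: for step in range(3):
After iteration 1: step = 0, theta = 1.0, grad = 2.0
After iteration 2: step = 1, theta = 0.5, grad = 1.0
After iteration 3: step = 2, theta = 0.25, grad = 0.5
Loop ends.

Final answer: 0.25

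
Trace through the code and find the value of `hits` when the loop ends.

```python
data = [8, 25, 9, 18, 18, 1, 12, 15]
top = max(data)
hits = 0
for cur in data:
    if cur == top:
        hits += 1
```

Let's trace through this code step by step.

Initialize: data = [8, 25, 9, 18, 18, 1, 12, 15]
Initialize: top = 25
Initialize: hits = 0
Entering loop: for cur in data:
After iteration 1: cur = 8, hits = 0
After iteration 2: cur = 25, hits = 1
After iteration 3: cur = 9, hits = 1
After iteration 4: cur = 18, hits = 1
After iteration 5: cur = 18, hits = 1
After iteration 6: cur = 1, hits = 1
After iteration 7: cur = 12, hits = 1
After iteration 8: cur = 15, hits = 1
Loop ends.

Final answer: 1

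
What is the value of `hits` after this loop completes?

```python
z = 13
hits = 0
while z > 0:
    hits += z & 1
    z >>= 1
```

Let's trace through this code step by step.

Initialize: z = 13
Initialize: hits = 0
Entering loop: while z > 0:
After iteration 1: z = 6, hits = 1
After iteration 2: z = 3, hits = 1
After iteration 3: z = 1, hits = 2
After iteration 4: z = 0, hits = 3
Loop ends.

Final answer: 3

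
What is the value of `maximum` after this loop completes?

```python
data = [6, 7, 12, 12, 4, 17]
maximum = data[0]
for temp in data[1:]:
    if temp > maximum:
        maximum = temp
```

Let's trace through this code step by step.

Initialize: data = [6, 7, 12, 12, 4, 17]
Initialize: maximum = 6
Entering loop: for temp in data[1:]:
After iteration 1: temp = 7, maximum = 7
After iteration 2: temp = 12, maximum = 12
After iteration 3: temp = 12, maximum = 12
After iteration 4: temp = 4, maximum = 12
After iteration 5: temp = 17, maximum = 17
Loop ends.

Final answer: 17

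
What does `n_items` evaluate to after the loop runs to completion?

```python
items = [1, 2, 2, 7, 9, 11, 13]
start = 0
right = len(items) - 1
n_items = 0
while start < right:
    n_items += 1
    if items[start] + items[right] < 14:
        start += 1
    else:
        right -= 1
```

Let's trace through this code step by step.

Initialize: items = [1, 2, 2, 7, 9, 11, 13]
Initialize: start = 0
Initialize: right = 6
Initialize: n_items = 0
Entering loop: while start < right:
After iteration 1: start = 0, right = 5, n_items = 1
After iteration 2: start = 1, right = 5, n_items = 2
After iteration 3: start = 2, right = 5, n_items = 3
After iteration 4: start = 3, right = 5, n_items = 4
After iteration 5: start = 3, right = 4, n_items = 5
After iteration 6: start = 3, right = 3, n_items = 6
Loop ends.

Final answer: 6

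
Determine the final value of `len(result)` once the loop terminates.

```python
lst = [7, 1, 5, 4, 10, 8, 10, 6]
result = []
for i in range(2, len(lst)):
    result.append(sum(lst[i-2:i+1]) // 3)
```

Let's trace through this code step by step.

Initialize: lst = [7, 1, 5, 4, 10, 8, 10, 6]
Initialize: result = []
Entering loop: for i in range(2, len(lst)):
After iteration 1: i = 2, result = [4]
After iteration 2: i = 3, result = [4, 3]
After iteration 3: i = 4, result = [4, 3, 6]
After iteration 4: i = 5, result = [4, 3, 6, 7]
After iteration 5: i = 6, result = [4, 3, 6, 7, 9]
After iteration 6: i = 7, result = [4, 3, 6, 7, 9, 8]
Loop ends.
len(result) = 6

Final answer: 6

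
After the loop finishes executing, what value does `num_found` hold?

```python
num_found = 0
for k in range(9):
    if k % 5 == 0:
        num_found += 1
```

Let's trace through this code step by step.

Initialize: num_found = 0
Entering loop: for k in range(9):
After iteration 1: k = 0, num_found = 1
After iteration 2: k = 1, num_found = 1
After iteration 3: k = 2, num_found = 1
After iteration 4: k = 3, num_found = 1
After iteration 5: k = 4, num_found = 1
After iteration 6: k = 5, num_found = 2
After iteration 7: k = 6, num_found = 2
After iteration 8: k = 7, num_found = 2
After iteration 9: k = 8, num_found = 2
Loop ends.

Final answer: 2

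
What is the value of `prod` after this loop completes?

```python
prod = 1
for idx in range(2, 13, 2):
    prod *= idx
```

Let's trace through this code step by step.

Initialize: prod = 1
Entering loop: for idx in range(2, 13, 2):
After iteration 1: idx = 2, prod = 2
After iteration 2: idx = 4, prod = 8
After iteration 3: idx = 6, prod = 48
After iteration 4: idx = 8, prod = 384
After iteration 5: idx = 10, prod = 3840
After iteration 6: idx = 12, prod = 46080
Loop ends.

Final answer: 46080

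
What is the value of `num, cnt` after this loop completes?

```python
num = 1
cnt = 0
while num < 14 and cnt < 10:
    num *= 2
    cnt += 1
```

Let's trace through this code step by step.

Initialize: num = 1
Initialize: cnt = 0
Entering loop: while num < 14 and cnt < 10:
After iteration 1: num = 2, cnt = 1
After iteration 2: num = 4, cnt = 2
After iteration 3: num = 8, cnt = 3
After iteration 4: num = 16, cnt = 4
Loop ends.

Final answer: 16, 4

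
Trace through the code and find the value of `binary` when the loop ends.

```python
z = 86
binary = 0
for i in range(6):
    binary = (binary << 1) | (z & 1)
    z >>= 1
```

Let's trace through this code step by step.

Initialize: z = 86
Initialize: binary = 0
Entering loop: for i in range(6):
After iteration 1: i = 0, z = 43, binary = 0
After iteration 2: i = 1, z = 21, binary = 1
After iteration 3: i = 2, z = 10, binary = 3
After iteration 4: i = 3, z = 5, binary = 6
After iteration 5: i = 4, z = 2, binary = 13
After iteration 6: i = 5, z = 1, binary = 26
Loop ends.

Final answer: 26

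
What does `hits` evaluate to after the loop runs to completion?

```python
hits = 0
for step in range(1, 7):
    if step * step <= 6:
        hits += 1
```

Let's trace through this code step by step.

Initialize: hits = 0
Entering loop: for step in range(1, 7):
After iteration 1: step = 1, hits = 1
After iteration 2: step = 2, hits = 2
After iteration 3: step = 3, hits = 2
After iteration 4: step = 4, hits = 2
After iteration 5: step = 5, hits = 2
After iteration 6: step = 6, hits = 2
Loop ends.

Final answer: 2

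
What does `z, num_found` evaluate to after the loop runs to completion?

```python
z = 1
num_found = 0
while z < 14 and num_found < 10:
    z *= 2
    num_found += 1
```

Let's trace through this code step by step.

Initialize: z = 1
Initialize: num_found = 0
Entering loop: while z < 14 and num_found < 10:
After iteration 1: z = 2, num_found = 1
After iteration 2: z = 4, num_found = 2
After iteration 3: z = 8, num_found = 3
After iteration 4: z = 16, num_found = 4
Loop ends.

Final answer: 16, 4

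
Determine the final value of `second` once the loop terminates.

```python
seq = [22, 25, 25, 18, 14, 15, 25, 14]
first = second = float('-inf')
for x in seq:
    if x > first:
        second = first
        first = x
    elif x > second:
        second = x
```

Let's trace through this code step by step.

Initialize: seq = [22, 25, 25, 18, 14, 15, 25, 14]
Initialize: first = -inf
Initialize: second = -inf
Entering loop: for x in seq:
After iteration 1: x = 22, first = 22, second = -inf
After iteration 2: x = 25, first = 25, second = 22
After iteration 3: x = 25, first = 25, second = 25
After iteration 4: x = 18, first = 25, second = 25
After iteration 5: x = 14, first = 25, second = 25
After iteration 6: x = 15, first = 25, second = 25
After iteration 7: x = 25, first = 25, second = 25
After iteration 8: x = 14, first = 25, second = 25
Loop ends.

Final answer: 25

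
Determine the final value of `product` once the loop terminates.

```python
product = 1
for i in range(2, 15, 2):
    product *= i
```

Let's trace through this code step by step.

Initialize: product = 1
Entering loop: for i in range(2, 15, 2):
After iteration 1: i = 2, product = 2
After iteration 2: i = 4, product = 8
After iteration 3: i = 6, product = 48
After iteration 4: i = 8, product = 384
After iteration 5: i = 10, product = 3840
After iteration 6: i = 12, product = 46080
After iteration 7: i = 14, product = 645120
Loop ends.

Final answer: 645120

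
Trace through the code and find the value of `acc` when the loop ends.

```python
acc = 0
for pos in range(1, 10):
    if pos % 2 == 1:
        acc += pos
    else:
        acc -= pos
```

Let's trace through this code step by step.

Initialize: acc = 0
Entering loop: for pos in range(1, 10):
After iteration 1: pos = 1, acc = 1
After iteration 2: pos = 2, acc = -1
After iteration 3: pos = 3, acc = 2
After iteration 4: pos = 4, acc = -2
After iteration 5: pos = 5, acc = 3
After iteration 6: pos = 6, acc = -3
After iteration 7: pos = 7, acc = 4
After iteration 8: pos = 8, acc = -4
After iteration 9: pos = 9, acc = 5
Loop ends.

Final answer: 5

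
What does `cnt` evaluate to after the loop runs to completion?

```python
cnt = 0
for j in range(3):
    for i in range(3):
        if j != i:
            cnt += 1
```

Let's trace through this code step by step.

Initialize: cnt = 0
Entering loop: for j in range(3):
After iteration 1: j = 0, cnt = 2
After iteration 2: j = 1, cnt = 4
After iteration 3: j = 2, cnt = 6
Loop ends.

Final answer: 6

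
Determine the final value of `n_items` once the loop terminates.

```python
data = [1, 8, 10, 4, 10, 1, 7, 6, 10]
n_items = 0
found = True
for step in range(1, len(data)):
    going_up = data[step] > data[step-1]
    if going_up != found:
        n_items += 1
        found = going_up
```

Let's trace through this code step by step.

Initialize: data = [1, 8, 10, 4, 10, 1, 7, 6, 10]
Initialize: n_items = 0
Initialize: found = True
Entering loop: for step in range(1, len(data)):
After iteration 1: step = 1, n_items = 0, found = True, going_up = True
After iteration 2: step = 2, n_items = 0, found = True, going_up = True
After iteration 3: step = 3, n_items = 1, found = False, going_up = False
After iteration 4: step = 4, n_items = 2, found = True, going_up = True
After iteration 5: step = 5, n_items = 3, found = False, going_up = False
After iteration 6: step = 6, n_items = 4, found = True, going_up = True
After iteration 7: step = 7, n_items = 5, found = False, going_up = False
After iteration 8: step = 8, n_items = 6, found = True, going_up = True
Loop ends.

Final answer: 6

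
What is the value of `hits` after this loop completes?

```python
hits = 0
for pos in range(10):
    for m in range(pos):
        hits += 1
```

Let's trace through this code step by step.

Initialize: hits = 0
Entering loop: for pos in range(10):
After iteration 1: pos = 0, hits = 0
After iteration 2: pos = 1, hits = 1, m = 0
After iteration 3: pos = 2, hits = 3, m = 1
After iteration 4: pos = 3, hits = 6, m = 2
After iteration 5: pos = 4, hits = 10, m = 3
After iteration 6: pos = 5, hits = 15, m = 4
After iteration 7: pos = 6, hits = 21, m = 5
After iteration 8: pos = 7, hits = 28, m = 6
After iteration 9: pos = 8, hits = 36, m = 7
After iteration 10: pos = 9, hits = 45, m = 8
Loop ends.

Final answer: 45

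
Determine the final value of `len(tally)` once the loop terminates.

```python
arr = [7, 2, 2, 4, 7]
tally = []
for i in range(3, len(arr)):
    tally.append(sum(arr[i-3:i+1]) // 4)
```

Let's trace through this code step by step.

Initialize: arr = [7, 2, 2, 4, 7]
Initialize: tally = []
Entering loop: for i in range(3, len(arr)):
After iteration 1: i = 3, tally = [3]
After iteration 2: i = 4, tally = [3, 3]
Loop ends.
len(tally) = 2

Final answer: 2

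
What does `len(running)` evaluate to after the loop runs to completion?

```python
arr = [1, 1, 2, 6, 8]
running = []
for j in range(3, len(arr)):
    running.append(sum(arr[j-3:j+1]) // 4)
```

Let's trace through this code step by step.

Initialize: arr = [1, 1, 2, 6, 8]
Initialize: running = []
Entering loop: for j in range(3, len(arr)):
After iteration 1: j = 3, running = [2]
After iteration 2: j = 4, running = [2, 4]
Loop ends.
len(running) = 2

Final answer: 2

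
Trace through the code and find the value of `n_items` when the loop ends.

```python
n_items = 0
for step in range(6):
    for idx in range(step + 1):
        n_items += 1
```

Let's trace through this code step by step.

Initialize: n_items = 0
Entering loop: for step in range(6):
After iteration 1: step = 0, n_items = 1, idx = 0
After iteration 2: step = 1, n_items = 3, idx = 1
After iteration 3: step = 2, n_items = 6, idx = 2
After iteration 4: step = 3, n_items = 10, idx = 3
After iteration 5: step = 4, n_items = 15, idx = 4
After iteration 6: step = 5, n_items = 21, idx = 5
Loop ends.

Final answer: 21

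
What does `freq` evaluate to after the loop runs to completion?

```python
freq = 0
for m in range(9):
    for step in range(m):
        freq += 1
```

Let's trace through this code step by step.

Initialize: freq = 0
Entering loop: for m in range(9):
After iteration 1: m = 0, freq = 0
After iteration 2: m = 1, freq = 1, step = 0
After iteration 3: m = 2, freq = 3, step = 1
After iteration 4: m = 3, freq = 6, step = 2
After iteration 5: m = 4, freq = 10, step = 3
After iteration 6: m = 5, freq = 15, step = 4
After iteration 7: m = 6, freq = 21, step = 5
After iteration 8: m = 7, freq = 28, step = 6
After iteration 9: m = 8, freq = 36, step = 7
Loop ends.

Final answer: 36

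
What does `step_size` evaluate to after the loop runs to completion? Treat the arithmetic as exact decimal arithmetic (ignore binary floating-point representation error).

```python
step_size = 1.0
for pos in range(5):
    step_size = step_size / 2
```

Let's trace through this code step by step.

Initialize: step_size = 1.0
Entering loop: for pos in range(5):
After iteration 1: pos = 0, step_size = 0.5
After iteration 2: pos = 1, step_size = 0.25
After iteration 3: pos = 2, step_size = 0.125
After iteration 4: pos = 3, step_size = 0.0625
After iteration 5: pos = 4, step_size = 0.03125
Loop ends.

Final answer: 0.03125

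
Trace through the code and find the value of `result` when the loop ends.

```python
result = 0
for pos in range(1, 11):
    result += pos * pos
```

Let's trace through this code step by step.

Initialize: result = 0
Entering loop: for pos in range(1, 11):
After iteration 1: pos = 1, result = 1
After iteration 2: pos = 2, result = 5
After iteration 3: pos = 3, result = 14
After iteration 4: pos = 4, result = 30
After iteration 5: pos = 5, result = 55
After iteration 6: pos = 6, result = 91
After iteration 7: pos = 7, result = 140
After iteration 8: pos = 8, result = 204
After iteration 9: pos = 9, result = 285
After iteration 10: pos = 10, result = 385
Loop ends.

Final answer: 385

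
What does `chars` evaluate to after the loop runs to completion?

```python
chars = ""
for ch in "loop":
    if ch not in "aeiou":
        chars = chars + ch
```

Let's trace through this code step by step.

Initialize: chars = ''
Entering loop: for ch in "loop":
After iteration 1: ch = 'l', chars = 'l'
After iteration 2: ch = 'o', chars = 'l'
After iteration 3: ch = 'o', chars = 'l'
After iteration 4: ch = 'p', chars = 'lp'
Loop ends.

Final answer: 'lp'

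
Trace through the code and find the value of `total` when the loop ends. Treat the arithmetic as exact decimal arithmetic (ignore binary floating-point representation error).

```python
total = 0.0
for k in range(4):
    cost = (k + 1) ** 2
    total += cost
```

Let's trace through this code step by step.

Initialize: total = 0.0
Entering loop: for k in range(4):
After iteration 1: k = 0, total = 1.0, cost = 1
After iteration 2: k = 1, total = 5.0, cost = 4
After iteration 3: k = 2, total = 14.0, cost = 9
After iteration 4: k = 3, total = 30.0, cost = 16
Loop ends.

Final answer: 30.0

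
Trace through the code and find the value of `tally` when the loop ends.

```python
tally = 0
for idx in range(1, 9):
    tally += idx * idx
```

Let's trace through this code step by step.

Initialize: tally = 0
Entering loop: for idx in range(1, 9):
After iteration 1: idx = 1, tally = 1
After iteration 2: idx = 2, tally = 5
After iteration 3: idx = 3, tally = 14
After iteration 4: idx = 4, tally = 30
After iteration 5: idx = 5, tally = 55
After iteration 6: idx = 6, tally = 91
After iteration 7: idx = 7, tally = 140
After iteration 8: idx = 8, tally = 204
Loop ends.

Final answer: 204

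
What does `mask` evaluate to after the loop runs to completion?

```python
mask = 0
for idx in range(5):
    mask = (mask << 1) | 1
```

Let's trace through this code step by step.

Initialize: mask = 0
Entering loop: for idx in range(5):
After iteration 1: idx = 0, mask = 1
After iteration 2: idx = 1, mask = 3
After iteration 3: idx = 2, mask = 7
After iteration 4: idx = 3, mask = 15
After iteration 5: idx = 4, mask = 31
Loop ends.

Final answer: 31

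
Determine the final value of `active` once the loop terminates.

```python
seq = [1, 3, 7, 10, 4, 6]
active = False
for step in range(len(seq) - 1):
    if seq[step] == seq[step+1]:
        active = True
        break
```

Let's trace through this code step by step.

Initialize: seq = [1, 3, 7, 10, 4, 6]
Initialize: active = False
Entering loop: for step in range(len(seq) - 1):
After iteration 1: step = 0, active = False
After iteration 2: step = 1, active = False
After iteration 3: step = 2, active = False
After iteration 4: step = 3, active = False
After iteration 5: step = 4, active = False
Loop ends.

Final answer: False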